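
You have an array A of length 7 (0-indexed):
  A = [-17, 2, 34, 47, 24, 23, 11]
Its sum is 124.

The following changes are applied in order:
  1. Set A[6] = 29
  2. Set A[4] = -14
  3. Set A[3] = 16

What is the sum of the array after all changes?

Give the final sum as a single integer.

Initial sum: 124
Change 1: A[6] 11 -> 29, delta = 18, sum = 142
Change 2: A[4] 24 -> -14, delta = -38, sum = 104
Change 3: A[3] 47 -> 16, delta = -31, sum = 73

Answer: 73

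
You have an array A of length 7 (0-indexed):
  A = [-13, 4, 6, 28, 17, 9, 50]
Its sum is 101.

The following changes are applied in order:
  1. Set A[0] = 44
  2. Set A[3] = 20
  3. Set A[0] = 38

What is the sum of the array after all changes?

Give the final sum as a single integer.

Answer: 144

Derivation:
Initial sum: 101
Change 1: A[0] -13 -> 44, delta = 57, sum = 158
Change 2: A[3] 28 -> 20, delta = -8, sum = 150
Change 3: A[0] 44 -> 38, delta = -6, sum = 144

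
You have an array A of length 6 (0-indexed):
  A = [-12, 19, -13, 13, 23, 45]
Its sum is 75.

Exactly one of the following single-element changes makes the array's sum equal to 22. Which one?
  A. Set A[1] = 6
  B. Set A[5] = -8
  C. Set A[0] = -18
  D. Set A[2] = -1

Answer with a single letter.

Option A: A[1] 19->6, delta=-13, new_sum=75+(-13)=62
Option B: A[5] 45->-8, delta=-53, new_sum=75+(-53)=22 <-- matches target
Option C: A[0] -12->-18, delta=-6, new_sum=75+(-6)=69
Option D: A[2] -13->-1, delta=12, new_sum=75+(12)=87

Answer: B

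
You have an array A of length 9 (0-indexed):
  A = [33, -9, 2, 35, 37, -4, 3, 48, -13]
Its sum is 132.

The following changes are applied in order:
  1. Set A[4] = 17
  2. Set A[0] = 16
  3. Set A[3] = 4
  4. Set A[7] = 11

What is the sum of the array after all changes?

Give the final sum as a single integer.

Answer: 27

Derivation:
Initial sum: 132
Change 1: A[4] 37 -> 17, delta = -20, sum = 112
Change 2: A[0] 33 -> 16, delta = -17, sum = 95
Change 3: A[3] 35 -> 4, delta = -31, sum = 64
Change 4: A[7] 48 -> 11, delta = -37, sum = 27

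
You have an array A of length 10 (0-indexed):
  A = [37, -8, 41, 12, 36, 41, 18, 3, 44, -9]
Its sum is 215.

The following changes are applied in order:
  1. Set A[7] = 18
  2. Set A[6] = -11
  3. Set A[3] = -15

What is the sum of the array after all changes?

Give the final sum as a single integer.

Initial sum: 215
Change 1: A[7] 3 -> 18, delta = 15, sum = 230
Change 2: A[6] 18 -> -11, delta = -29, sum = 201
Change 3: A[3] 12 -> -15, delta = -27, sum = 174

Answer: 174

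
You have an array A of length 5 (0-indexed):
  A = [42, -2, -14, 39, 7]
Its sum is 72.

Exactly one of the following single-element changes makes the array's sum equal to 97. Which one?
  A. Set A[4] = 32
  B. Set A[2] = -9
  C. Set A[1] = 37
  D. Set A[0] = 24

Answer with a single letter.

Answer: A

Derivation:
Option A: A[4] 7->32, delta=25, new_sum=72+(25)=97 <-- matches target
Option B: A[2] -14->-9, delta=5, new_sum=72+(5)=77
Option C: A[1] -2->37, delta=39, new_sum=72+(39)=111
Option D: A[0] 42->24, delta=-18, new_sum=72+(-18)=54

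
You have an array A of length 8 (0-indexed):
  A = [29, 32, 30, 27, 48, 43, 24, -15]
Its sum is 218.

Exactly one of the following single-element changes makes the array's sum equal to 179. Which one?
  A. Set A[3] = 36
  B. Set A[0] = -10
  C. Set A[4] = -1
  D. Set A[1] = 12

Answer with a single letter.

Answer: B

Derivation:
Option A: A[3] 27->36, delta=9, new_sum=218+(9)=227
Option B: A[0] 29->-10, delta=-39, new_sum=218+(-39)=179 <-- matches target
Option C: A[4] 48->-1, delta=-49, new_sum=218+(-49)=169
Option D: A[1] 32->12, delta=-20, new_sum=218+(-20)=198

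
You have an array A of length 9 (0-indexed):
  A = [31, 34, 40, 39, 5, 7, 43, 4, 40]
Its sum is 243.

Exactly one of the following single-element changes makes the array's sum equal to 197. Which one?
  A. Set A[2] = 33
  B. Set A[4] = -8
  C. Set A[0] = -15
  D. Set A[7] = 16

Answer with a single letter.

Option A: A[2] 40->33, delta=-7, new_sum=243+(-7)=236
Option B: A[4] 5->-8, delta=-13, new_sum=243+(-13)=230
Option C: A[0] 31->-15, delta=-46, new_sum=243+(-46)=197 <-- matches target
Option D: A[7] 4->16, delta=12, new_sum=243+(12)=255

Answer: C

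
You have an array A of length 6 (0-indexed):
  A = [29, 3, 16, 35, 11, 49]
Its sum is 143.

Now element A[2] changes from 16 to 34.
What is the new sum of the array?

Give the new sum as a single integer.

Answer: 161

Derivation:
Old value at index 2: 16
New value at index 2: 34
Delta = 34 - 16 = 18
New sum = old_sum + delta = 143 + (18) = 161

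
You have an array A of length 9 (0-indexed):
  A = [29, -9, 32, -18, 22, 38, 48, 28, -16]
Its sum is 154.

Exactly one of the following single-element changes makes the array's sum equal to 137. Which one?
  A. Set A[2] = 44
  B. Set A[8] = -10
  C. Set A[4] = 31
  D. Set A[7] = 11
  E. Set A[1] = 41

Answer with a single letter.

Option A: A[2] 32->44, delta=12, new_sum=154+(12)=166
Option B: A[8] -16->-10, delta=6, new_sum=154+(6)=160
Option C: A[4] 22->31, delta=9, new_sum=154+(9)=163
Option D: A[7] 28->11, delta=-17, new_sum=154+(-17)=137 <-- matches target
Option E: A[1] -9->41, delta=50, new_sum=154+(50)=204

Answer: D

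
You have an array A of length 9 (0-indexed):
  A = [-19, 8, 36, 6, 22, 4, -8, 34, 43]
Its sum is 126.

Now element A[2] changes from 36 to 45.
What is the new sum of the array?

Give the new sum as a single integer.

Answer: 135

Derivation:
Old value at index 2: 36
New value at index 2: 45
Delta = 45 - 36 = 9
New sum = old_sum + delta = 126 + (9) = 135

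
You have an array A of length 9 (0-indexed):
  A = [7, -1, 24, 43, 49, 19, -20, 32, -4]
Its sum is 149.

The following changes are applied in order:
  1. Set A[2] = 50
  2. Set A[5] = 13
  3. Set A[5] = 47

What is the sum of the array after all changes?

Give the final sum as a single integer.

Answer: 203

Derivation:
Initial sum: 149
Change 1: A[2] 24 -> 50, delta = 26, sum = 175
Change 2: A[5] 19 -> 13, delta = -6, sum = 169
Change 3: A[5] 13 -> 47, delta = 34, sum = 203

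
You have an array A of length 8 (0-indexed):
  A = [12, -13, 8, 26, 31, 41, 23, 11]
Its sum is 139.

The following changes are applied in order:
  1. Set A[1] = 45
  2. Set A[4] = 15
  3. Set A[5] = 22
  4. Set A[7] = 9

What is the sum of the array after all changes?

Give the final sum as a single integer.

Initial sum: 139
Change 1: A[1] -13 -> 45, delta = 58, sum = 197
Change 2: A[4] 31 -> 15, delta = -16, sum = 181
Change 3: A[5] 41 -> 22, delta = -19, sum = 162
Change 4: A[7] 11 -> 9, delta = -2, sum = 160

Answer: 160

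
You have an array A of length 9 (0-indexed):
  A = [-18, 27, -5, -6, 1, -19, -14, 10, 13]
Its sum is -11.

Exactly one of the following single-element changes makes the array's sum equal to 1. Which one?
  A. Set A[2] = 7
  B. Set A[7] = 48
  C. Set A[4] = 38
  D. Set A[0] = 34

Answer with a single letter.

Option A: A[2] -5->7, delta=12, new_sum=-11+(12)=1 <-- matches target
Option B: A[7] 10->48, delta=38, new_sum=-11+(38)=27
Option C: A[4] 1->38, delta=37, new_sum=-11+(37)=26
Option D: A[0] -18->34, delta=52, new_sum=-11+(52)=41

Answer: A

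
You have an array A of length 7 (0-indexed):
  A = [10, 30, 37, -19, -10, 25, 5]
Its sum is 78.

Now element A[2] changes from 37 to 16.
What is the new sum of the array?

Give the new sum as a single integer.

Old value at index 2: 37
New value at index 2: 16
Delta = 16 - 37 = -21
New sum = old_sum + delta = 78 + (-21) = 57

Answer: 57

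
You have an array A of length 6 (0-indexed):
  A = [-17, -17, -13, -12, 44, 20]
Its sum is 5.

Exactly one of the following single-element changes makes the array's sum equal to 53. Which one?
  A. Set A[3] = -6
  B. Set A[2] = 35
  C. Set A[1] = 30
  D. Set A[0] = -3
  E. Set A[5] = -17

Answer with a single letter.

Option A: A[3] -12->-6, delta=6, new_sum=5+(6)=11
Option B: A[2] -13->35, delta=48, new_sum=5+(48)=53 <-- matches target
Option C: A[1] -17->30, delta=47, new_sum=5+(47)=52
Option D: A[0] -17->-3, delta=14, new_sum=5+(14)=19
Option E: A[5] 20->-17, delta=-37, new_sum=5+(-37)=-32

Answer: B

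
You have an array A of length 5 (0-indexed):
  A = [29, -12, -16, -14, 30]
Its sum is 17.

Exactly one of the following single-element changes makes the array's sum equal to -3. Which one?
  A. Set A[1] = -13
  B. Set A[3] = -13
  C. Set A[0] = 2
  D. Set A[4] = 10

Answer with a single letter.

Answer: D

Derivation:
Option A: A[1] -12->-13, delta=-1, new_sum=17+(-1)=16
Option B: A[3] -14->-13, delta=1, new_sum=17+(1)=18
Option C: A[0] 29->2, delta=-27, new_sum=17+(-27)=-10
Option D: A[4] 30->10, delta=-20, new_sum=17+(-20)=-3 <-- matches target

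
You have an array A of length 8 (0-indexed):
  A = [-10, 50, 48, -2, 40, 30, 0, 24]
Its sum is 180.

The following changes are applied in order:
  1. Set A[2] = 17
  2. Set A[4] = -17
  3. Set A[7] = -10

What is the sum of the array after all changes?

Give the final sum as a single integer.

Answer: 58

Derivation:
Initial sum: 180
Change 1: A[2] 48 -> 17, delta = -31, sum = 149
Change 2: A[4] 40 -> -17, delta = -57, sum = 92
Change 3: A[7] 24 -> -10, delta = -34, sum = 58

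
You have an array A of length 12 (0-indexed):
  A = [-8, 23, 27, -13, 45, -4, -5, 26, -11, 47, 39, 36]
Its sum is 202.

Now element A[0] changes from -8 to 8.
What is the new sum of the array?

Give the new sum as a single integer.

Answer: 218

Derivation:
Old value at index 0: -8
New value at index 0: 8
Delta = 8 - -8 = 16
New sum = old_sum + delta = 202 + (16) = 218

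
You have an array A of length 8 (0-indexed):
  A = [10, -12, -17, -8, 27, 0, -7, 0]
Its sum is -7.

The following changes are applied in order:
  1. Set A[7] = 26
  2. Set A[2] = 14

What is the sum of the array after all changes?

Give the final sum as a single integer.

Initial sum: -7
Change 1: A[7] 0 -> 26, delta = 26, sum = 19
Change 2: A[2] -17 -> 14, delta = 31, sum = 50

Answer: 50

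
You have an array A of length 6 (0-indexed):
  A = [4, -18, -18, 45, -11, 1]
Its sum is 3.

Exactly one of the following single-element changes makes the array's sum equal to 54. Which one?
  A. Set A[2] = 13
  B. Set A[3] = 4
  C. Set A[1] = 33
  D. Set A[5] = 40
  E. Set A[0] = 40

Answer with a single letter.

Answer: C

Derivation:
Option A: A[2] -18->13, delta=31, new_sum=3+(31)=34
Option B: A[3] 45->4, delta=-41, new_sum=3+(-41)=-38
Option C: A[1] -18->33, delta=51, new_sum=3+(51)=54 <-- matches target
Option D: A[5] 1->40, delta=39, new_sum=3+(39)=42
Option E: A[0] 4->40, delta=36, new_sum=3+(36)=39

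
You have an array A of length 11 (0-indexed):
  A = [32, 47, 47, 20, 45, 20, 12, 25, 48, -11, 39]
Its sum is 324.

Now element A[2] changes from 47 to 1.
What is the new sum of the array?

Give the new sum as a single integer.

Answer: 278

Derivation:
Old value at index 2: 47
New value at index 2: 1
Delta = 1 - 47 = -46
New sum = old_sum + delta = 324 + (-46) = 278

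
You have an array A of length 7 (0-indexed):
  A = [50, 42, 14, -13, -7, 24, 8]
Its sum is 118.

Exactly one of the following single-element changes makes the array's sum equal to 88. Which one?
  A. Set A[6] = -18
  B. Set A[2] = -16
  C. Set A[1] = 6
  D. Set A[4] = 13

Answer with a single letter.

Answer: B

Derivation:
Option A: A[6] 8->-18, delta=-26, new_sum=118+(-26)=92
Option B: A[2] 14->-16, delta=-30, new_sum=118+(-30)=88 <-- matches target
Option C: A[1] 42->6, delta=-36, new_sum=118+(-36)=82
Option D: A[4] -7->13, delta=20, new_sum=118+(20)=138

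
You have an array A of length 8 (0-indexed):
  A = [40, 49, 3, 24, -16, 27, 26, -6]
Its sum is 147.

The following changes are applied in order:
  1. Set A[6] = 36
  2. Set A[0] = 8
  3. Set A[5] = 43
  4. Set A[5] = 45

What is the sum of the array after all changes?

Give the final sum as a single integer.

Answer: 143

Derivation:
Initial sum: 147
Change 1: A[6] 26 -> 36, delta = 10, sum = 157
Change 2: A[0] 40 -> 8, delta = -32, sum = 125
Change 3: A[5] 27 -> 43, delta = 16, sum = 141
Change 4: A[5] 43 -> 45, delta = 2, sum = 143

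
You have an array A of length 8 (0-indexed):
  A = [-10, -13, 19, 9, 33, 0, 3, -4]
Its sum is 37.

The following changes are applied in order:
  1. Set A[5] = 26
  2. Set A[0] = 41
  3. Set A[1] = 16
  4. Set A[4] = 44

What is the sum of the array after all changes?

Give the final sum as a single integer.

Initial sum: 37
Change 1: A[5] 0 -> 26, delta = 26, sum = 63
Change 2: A[0] -10 -> 41, delta = 51, sum = 114
Change 3: A[1] -13 -> 16, delta = 29, sum = 143
Change 4: A[4] 33 -> 44, delta = 11, sum = 154

Answer: 154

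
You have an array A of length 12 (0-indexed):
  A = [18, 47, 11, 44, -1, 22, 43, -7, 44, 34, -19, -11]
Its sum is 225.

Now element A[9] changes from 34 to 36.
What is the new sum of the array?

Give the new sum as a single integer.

Answer: 227

Derivation:
Old value at index 9: 34
New value at index 9: 36
Delta = 36 - 34 = 2
New sum = old_sum + delta = 225 + (2) = 227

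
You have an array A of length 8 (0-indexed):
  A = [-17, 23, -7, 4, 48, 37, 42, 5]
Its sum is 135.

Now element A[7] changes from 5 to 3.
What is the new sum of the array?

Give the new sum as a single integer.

Answer: 133

Derivation:
Old value at index 7: 5
New value at index 7: 3
Delta = 3 - 5 = -2
New sum = old_sum + delta = 135 + (-2) = 133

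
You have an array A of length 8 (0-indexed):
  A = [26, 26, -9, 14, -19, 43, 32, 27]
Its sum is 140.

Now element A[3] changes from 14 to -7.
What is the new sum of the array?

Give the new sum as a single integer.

Old value at index 3: 14
New value at index 3: -7
Delta = -7 - 14 = -21
New sum = old_sum + delta = 140 + (-21) = 119

Answer: 119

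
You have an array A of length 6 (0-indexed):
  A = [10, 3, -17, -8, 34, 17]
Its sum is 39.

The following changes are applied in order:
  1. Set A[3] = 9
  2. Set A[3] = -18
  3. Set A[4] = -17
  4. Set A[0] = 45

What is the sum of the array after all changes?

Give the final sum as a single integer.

Answer: 13

Derivation:
Initial sum: 39
Change 1: A[3] -8 -> 9, delta = 17, sum = 56
Change 2: A[3] 9 -> -18, delta = -27, sum = 29
Change 3: A[4] 34 -> -17, delta = -51, sum = -22
Change 4: A[0] 10 -> 45, delta = 35, sum = 13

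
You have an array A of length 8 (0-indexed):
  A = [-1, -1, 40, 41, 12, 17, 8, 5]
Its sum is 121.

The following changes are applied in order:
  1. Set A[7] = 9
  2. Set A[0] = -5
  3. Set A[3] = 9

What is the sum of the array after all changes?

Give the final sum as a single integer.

Initial sum: 121
Change 1: A[7] 5 -> 9, delta = 4, sum = 125
Change 2: A[0] -1 -> -5, delta = -4, sum = 121
Change 3: A[3] 41 -> 9, delta = -32, sum = 89

Answer: 89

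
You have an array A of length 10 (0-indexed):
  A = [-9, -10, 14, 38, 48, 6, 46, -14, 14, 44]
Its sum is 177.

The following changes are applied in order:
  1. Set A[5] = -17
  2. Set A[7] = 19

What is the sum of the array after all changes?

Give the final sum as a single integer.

Answer: 187

Derivation:
Initial sum: 177
Change 1: A[5] 6 -> -17, delta = -23, sum = 154
Change 2: A[7] -14 -> 19, delta = 33, sum = 187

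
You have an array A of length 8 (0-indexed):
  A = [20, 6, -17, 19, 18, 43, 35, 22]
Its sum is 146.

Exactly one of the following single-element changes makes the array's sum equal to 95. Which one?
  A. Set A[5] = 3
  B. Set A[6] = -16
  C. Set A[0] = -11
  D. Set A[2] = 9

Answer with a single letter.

Answer: B

Derivation:
Option A: A[5] 43->3, delta=-40, new_sum=146+(-40)=106
Option B: A[6] 35->-16, delta=-51, new_sum=146+(-51)=95 <-- matches target
Option C: A[0] 20->-11, delta=-31, new_sum=146+(-31)=115
Option D: A[2] -17->9, delta=26, new_sum=146+(26)=172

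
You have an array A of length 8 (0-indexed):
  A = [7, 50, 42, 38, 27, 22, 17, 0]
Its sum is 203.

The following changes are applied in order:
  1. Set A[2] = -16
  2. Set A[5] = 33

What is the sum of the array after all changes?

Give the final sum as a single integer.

Answer: 156

Derivation:
Initial sum: 203
Change 1: A[2] 42 -> -16, delta = -58, sum = 145
Change 2: A[5] 22 -> 33, delta = 11, sum = 156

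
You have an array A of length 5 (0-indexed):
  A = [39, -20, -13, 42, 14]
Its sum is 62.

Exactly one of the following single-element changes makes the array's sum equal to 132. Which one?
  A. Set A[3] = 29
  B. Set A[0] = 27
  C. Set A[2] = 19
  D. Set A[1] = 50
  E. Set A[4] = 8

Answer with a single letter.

Option A: A[3] 42->29, delta=-13, new_sum=62+(-13)=49
Option B: A[0] 39->27, delta=-12, new_sum=62+(-12)=50
Option C: A[2] -13->19, delta=32, new_sum=62+(32)=94
Option D: A[1] -20->50, delta=70, new_sum=62+(70)=132 <-- matches target
Option E: A[4] 14->8, delta=-6, new_sum=62+(-6)=56

Answer: D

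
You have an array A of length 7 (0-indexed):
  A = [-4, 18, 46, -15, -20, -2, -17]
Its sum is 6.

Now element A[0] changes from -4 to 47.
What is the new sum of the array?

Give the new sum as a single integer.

Old value at index 0: -4
New value at index 0: 47
Delta = 47 - -4 = 51
New sum = old_sum + delta = 6 + (51) = 57

Answer: 57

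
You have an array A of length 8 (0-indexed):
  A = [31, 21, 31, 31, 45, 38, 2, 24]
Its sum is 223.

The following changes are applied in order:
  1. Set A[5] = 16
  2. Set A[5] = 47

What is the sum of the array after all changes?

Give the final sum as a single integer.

Initial sum: 223
Change 1: A[5] 38 -> 16, delta = -22, sum = 201
Change 2: A[5] 16 -> 47, delta = 31, sum = 232

Answer: 232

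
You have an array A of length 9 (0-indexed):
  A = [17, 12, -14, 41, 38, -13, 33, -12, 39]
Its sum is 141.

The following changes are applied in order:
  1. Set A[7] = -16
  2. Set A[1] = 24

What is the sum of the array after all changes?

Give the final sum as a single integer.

Answer: 149

Derivation:
Initial sum: 141
Change 1: A[7] -12 -> -16, delta = -4, sum = 137
Change 2: A[1] 12 -> 24, delta = 12, sum = 149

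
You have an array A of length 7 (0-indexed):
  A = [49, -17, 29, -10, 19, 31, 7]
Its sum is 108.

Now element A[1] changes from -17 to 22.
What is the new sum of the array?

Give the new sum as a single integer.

Old value at index 1: -17
New value at index 1: 22
Delta = 22 - -17 = 39
New sum = old_sum + delta = 108 + (39) = 147

Answer: 147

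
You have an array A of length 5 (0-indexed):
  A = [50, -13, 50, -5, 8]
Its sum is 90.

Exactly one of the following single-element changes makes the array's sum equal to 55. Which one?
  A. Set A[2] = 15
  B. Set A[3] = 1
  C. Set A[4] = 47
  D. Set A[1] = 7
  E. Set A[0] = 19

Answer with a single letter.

Option A: A[2] 50->15, delta=-35, new_sum=90+(-35)=55 <-- matches target
Option B: A[3] -5->1, delta=6, new_sum=90+(6)=96
Option C: A[4] 8->47, delta=39, new_sum=90+(39)=129
Option D: A[1] -13->7, delta=20, new_sum=90+(20)=110
Option E: A[0] 50->19, delta=-31, new_sum=90+(-31)=59

Answer: A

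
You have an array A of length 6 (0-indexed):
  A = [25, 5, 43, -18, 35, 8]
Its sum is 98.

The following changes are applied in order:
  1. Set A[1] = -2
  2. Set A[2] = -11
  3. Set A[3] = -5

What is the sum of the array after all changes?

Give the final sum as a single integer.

Answer: 50

Derivation:
Initial sum: 98
Change 1: A[1] 5 -> -2, delta = -7, sum = 91
Change 2: A[2] 43 -> -11, delta = -54, sum = 37
Change 3: A[3] -18 -> -5, delta = 13, sum = 50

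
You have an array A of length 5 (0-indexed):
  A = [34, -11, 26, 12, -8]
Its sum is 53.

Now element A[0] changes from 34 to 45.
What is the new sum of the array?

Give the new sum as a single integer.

Answer: 64

Derivation:
Old value at index 0: 34
New value at index 0: 45
Delta = 45 - 34 = 11
New sum = old_sum + delta = 53 + (11) = 64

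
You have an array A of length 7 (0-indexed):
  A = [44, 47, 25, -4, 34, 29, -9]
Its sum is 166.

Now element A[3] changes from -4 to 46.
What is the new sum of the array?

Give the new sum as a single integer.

Old value at index 3: -4
New value at index 3: 46
Delta = 46 - -4 = 50
New sum = old_sum + delta = 166 + (50) = 216

Answer: 216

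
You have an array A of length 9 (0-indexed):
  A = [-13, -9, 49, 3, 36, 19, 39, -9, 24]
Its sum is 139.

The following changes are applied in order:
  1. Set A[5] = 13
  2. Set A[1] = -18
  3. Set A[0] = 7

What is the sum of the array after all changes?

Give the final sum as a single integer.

Answer: 144

Derivation:
Initial sum: 139
Change 1: A[5] 19 -> 13, delta = -6, sum = 133
Change 2: A[1] -9 -> -18, delta = -9, sum = 124
Change 3: A[0] -13 -> 7, delta = 20, sum = 144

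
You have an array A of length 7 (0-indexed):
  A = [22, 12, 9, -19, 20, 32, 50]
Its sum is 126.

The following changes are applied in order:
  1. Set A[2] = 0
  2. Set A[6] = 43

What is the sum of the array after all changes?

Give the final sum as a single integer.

Initial sum: 126
Change 1: A[2] 9 -> 0, delta = -9, sum = 117
Change 2: A[6] 50 -> 43, delta = -7, sum = 110

Answer: 110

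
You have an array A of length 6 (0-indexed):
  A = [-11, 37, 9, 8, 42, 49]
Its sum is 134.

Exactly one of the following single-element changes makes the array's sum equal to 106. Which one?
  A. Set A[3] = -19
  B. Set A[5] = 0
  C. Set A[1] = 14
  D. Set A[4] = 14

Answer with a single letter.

Option A: A[3] 8->-19, delta=-27, new_sum=134+(-27)=107
Option B: A[5] 49->0, delta=-49, new_sum=134+(-49)=85
Option C: A[1] 37->14, delta=-23, new_sum=134+(-23)=111
Option D: A[4] 42->14, delta=-28, new_sum=134+(-28)=106 <-- matches target

Answer: D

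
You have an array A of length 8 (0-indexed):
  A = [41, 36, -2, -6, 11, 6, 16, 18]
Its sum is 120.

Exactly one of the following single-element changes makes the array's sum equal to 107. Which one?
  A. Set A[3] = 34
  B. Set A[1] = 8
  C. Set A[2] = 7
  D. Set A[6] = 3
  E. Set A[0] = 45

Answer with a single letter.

Answer: D

Derivation:
Option A: A[3] -6->34, delta=40, new_sum=120+(40)=160
Option B: A[1] 36->8, delta=-28, new_sum=120+(-28)=92
Option C: A[2] -2->7, delta=9, new_sum=120+(9)=129
Option D: A[6] 16->3, delta=-13, new_sum=120+(-13)=107 <-- matches target
Option E: A[0] 41->45, delta=4, new_sum=120+(4)=124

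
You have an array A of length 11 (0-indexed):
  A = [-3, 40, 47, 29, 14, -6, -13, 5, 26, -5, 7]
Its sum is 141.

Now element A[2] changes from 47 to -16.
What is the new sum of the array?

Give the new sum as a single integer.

Old value at index 2: 47
New value at index 2: -16
Delta = -16 - 47 = -63
New sum = old_sum + delta = 141 + (-63) = 78

Answer: 78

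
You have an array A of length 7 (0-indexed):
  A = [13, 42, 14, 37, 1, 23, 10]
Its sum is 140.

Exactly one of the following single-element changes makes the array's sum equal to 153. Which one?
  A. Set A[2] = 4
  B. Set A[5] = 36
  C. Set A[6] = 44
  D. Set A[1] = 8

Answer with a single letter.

Answer: B

Derivation:
Option A: A[2] 14->4, delta=-10, new_sum=140+(-10)=130
Option B: A[5] 23->36, delta=13, new_sum=140+(13)=153 <-- matches target
Option C: A[6] 10->44, delta=34, new_sum=140+(34)=174
Option D: A[1] 42->8, delta=-34, new_sum=140+(-34)=106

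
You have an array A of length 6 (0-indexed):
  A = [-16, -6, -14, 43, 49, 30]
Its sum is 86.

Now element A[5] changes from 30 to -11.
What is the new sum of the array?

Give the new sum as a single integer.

Old value at index 5: 30
New value at index 5: -11
Delta = -11 - 30 = -41
New sum = old_sum + delta = 86 + (-41) = 45

Answer: 45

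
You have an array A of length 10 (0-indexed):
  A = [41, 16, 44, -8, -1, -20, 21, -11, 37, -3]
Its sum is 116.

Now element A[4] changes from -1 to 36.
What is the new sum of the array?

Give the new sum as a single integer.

Answer: 153

Derivation:
Old value at index 4: -1
New value at index 4: 36
Delta = 36 - -1 = 37
New sum = old_sum + delta = 116 + (37) = 153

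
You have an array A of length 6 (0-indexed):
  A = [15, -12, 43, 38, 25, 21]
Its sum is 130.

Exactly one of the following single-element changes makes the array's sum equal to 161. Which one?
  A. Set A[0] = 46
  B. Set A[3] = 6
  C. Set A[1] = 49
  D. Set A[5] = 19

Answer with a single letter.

Option A: A[0] 15->46, delta=31, new_sum=130+(31)=161 <-- matches target
Option B: A[3] 38->6, delta=-32, new_sum=130+(-32)=98
Option C: A[1] -12->49, delta=61, new_sum=130+(61)=191
Option D: A[5] 21->19, delta=-2, new_sum=130+(-2)=128

Answer: A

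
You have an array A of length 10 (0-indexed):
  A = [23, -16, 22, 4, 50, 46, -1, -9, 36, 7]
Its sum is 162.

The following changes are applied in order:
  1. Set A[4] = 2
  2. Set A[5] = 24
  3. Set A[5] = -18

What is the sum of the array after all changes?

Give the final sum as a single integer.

Answer: 50

Derivation:
Initial sum: 162
Change 1: A[4] 50 -> 2, delta = -48, sum = 114
Change 2: A[5] 46 -> 24, delta = -22, sum = 92
Change 3: A[5] 24 -> -18, delta = -42, sum = 50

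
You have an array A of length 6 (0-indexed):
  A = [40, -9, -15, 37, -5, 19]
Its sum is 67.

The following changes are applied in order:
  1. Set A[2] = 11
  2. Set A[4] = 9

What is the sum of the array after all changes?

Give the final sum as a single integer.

Initial sum: 67
Change 1: A[2] -15 -> 11, delta = 26, sum = 93
Change 2: A[4] -5 -> 9, delta = 14, sum = 107

Answer: 107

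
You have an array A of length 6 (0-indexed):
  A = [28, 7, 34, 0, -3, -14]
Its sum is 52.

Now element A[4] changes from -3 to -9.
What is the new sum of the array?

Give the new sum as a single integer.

Old value at index 4: -3
New value at index 4: -9
Delta = -9 - -3 = -6
New sum = old_sum + delta = 52 + (-6) = 46

Answer: 46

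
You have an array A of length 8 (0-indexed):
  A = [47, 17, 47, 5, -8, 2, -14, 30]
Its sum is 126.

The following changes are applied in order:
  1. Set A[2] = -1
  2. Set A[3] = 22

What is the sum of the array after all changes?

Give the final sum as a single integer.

Answer: 95

Derivation:
Initial sum: 126
Change 1: A[2] 47 -> -1, delta = -48, sum = 78
Change 2: A[3] 5 -> 22, delta = 17, sum = 95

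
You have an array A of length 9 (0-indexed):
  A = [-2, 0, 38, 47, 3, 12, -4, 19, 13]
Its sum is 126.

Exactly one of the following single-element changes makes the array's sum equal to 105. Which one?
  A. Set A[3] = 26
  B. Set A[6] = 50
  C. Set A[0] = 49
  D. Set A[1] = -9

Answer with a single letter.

Option A: A[3] 47->26, delta=-21, new_sum=126+(-21)=105 <-- matches target
Option B: A[6] -4->50, delta=54, new_sum=126+(54)=180
Option C: A[0] -2->49, delta=51, new_sum=126+(51)=177
Option D: A[1] 0->-9, delta=-9, new_sum=126+(-9)=117

Answer: A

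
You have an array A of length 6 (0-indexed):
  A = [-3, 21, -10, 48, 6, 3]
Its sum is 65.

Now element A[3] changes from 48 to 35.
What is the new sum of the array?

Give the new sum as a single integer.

Answer: 52

Derivation:
Old value at index 3: 48
New value at index 3: 35
Delta = 35 - 48 = -13
New sum = old_sum + delta = 65 + (-13) = 52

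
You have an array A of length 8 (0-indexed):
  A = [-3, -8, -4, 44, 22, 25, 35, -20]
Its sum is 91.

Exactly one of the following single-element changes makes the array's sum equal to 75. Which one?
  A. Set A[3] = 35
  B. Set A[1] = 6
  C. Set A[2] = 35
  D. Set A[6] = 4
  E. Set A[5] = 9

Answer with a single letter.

Answer: E

Derivation:
Option A: A[3] 44->35, delta=-9, new_sum=91+(-9)=82
Option B: A[1] -8->6, delta=14, new_sum=91+(14)=105
Option C: A[2] -4->35, delta=39, new_sum=91+(39)=130
Option D: A[6] 35->4, delta=-31, new_sum=91+(-31)=60
Option E: A[5] 25->9, delta=-16, new_sum=91+(-16)=75 <-- matches target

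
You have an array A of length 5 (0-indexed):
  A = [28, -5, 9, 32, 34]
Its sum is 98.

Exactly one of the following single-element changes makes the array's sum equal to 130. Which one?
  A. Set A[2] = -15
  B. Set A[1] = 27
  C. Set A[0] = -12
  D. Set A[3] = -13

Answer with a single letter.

Answer: B

Derivation:
Option A: A[2] 9->-15, delta=-24, new_sum=98+(-24)=74
Option B: A[1] -5->27, delta=32, new_sum=98+(32)=130 <-- matches target
Option C: A[0] 28->-12, delta=-40, new_sum=98+(-40)=58
Option D: A[3] 32->-13, delta=-45, new_sum=98+(-45)=53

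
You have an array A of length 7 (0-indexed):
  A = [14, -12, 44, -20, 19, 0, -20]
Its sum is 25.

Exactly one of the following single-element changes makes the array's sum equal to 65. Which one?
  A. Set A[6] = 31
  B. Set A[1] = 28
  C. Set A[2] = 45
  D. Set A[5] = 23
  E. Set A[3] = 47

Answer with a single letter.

Answer: B

Derivation:
Option A: A[6] -20->31, delta=51, new_sum=25+(51)=76
Option B: A[1] -12->28, delta=40, new_sum=25+(40)=65 <-- matches target
Option C: A[2] 44->45, delta=1, new_sum=25+(1)=26
Option D: A[5] 0->23, delta=23, new_sum=25+(23)=48
Option E: A[3] -20->47, delta=67, new_sum=25+(67)=92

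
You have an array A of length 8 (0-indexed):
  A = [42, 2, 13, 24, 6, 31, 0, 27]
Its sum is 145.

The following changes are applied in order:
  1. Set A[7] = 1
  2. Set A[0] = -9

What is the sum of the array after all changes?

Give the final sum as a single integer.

Initial sum: 145
Change 1: A[7] 27 -> 1, delta = -26, sum = 119
Change 2: A[0] 42 -> -9, delta = -51, sum = 68

Answer: 68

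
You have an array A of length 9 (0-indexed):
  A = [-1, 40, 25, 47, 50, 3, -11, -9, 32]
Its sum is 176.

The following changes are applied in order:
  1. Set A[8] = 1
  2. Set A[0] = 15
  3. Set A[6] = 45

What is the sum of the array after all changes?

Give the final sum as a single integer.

Initial sum: 176
Change 1: A[8] 32 -> 1, delta = -31, sum = 145
Change 2: A[0] -1 -> 15, delta = 16, sum = 161
Change 3: A[6] -11 -> 45, delta = 56, sum = 217

Answer: 217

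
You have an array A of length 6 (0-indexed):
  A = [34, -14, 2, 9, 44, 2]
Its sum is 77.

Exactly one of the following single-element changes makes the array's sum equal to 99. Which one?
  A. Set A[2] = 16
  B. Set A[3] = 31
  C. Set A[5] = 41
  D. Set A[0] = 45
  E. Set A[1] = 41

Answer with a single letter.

Answer: B

Derivation:
Option A: A[2] 2->16, delta=14, new_sum=77+(14)=91
Option B: A[3] 9->31, delta=22, new_sum=77+(22)=99 <-- matches target
Option C: A[5] 2->41, delta=39, new_sum=77+(39)=116
Option D: A[0] 34->45, delta=11, new_sum=77+(11)=88
Option E: A[1] -14->41, delta=55, new_sum=77+(55)=132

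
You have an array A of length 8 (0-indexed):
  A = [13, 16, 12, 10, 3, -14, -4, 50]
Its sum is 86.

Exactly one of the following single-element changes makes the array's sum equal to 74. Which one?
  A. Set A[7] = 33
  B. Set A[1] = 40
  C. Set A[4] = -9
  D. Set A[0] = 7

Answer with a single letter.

Option A: A[7] 50->33, delta=-17, new_sum=86+(-17)=69
Option B: A[1] 16->40, delta=24, new_sum=86+(24)=110
Option C: A[4] 3->-9, delta=-12, new_sum=86+(-12)=74 <-- matches target
Option D: A[0] 13->7, delta=-6, new_sum=86+(-6)=80

Answer: C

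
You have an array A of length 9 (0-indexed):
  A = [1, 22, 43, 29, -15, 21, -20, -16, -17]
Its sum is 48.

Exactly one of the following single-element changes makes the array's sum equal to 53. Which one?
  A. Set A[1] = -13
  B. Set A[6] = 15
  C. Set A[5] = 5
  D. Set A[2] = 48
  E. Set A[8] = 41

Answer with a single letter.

Answer: D

Derivation:
Option A: A[1] 22->-13, delta=-35, new_sum=48+(-35)=13
Option B: A[6] -20->15, delta=35, new_sum=48+(35)=83
Option C: A[5] 21->5, delta=-16, new_sum=48+(-16)=32
Option D: A[2] 43->48, delta=5, new_sum=48+(5)=53 <-- matches target
Option E: A[8] -17->41, delta=58, new_sum=48+(58)=106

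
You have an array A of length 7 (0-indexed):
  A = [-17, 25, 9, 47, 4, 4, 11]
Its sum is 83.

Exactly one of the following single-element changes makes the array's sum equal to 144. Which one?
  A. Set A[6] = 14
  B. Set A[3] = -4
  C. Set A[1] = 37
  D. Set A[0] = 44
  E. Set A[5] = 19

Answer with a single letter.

Option A: A[6] 11->14, delta=3, new_sum=83+(3)=86
Option B: A[3] 47->-4, delta=-51, new_sum=83+(-51)=32
Option C: A[1] 25->37, delta=12, new_sum=83+(12)=95
Option D: A[0] -17->44, delta=61, new_sum=83+(61)=144 <-- matches target
Option E: A[5] 4->19, delta=15, new_sum=83+(15)=98

Answer: D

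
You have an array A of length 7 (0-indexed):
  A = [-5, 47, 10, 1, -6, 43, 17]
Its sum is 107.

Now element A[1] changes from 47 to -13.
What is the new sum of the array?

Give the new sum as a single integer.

Answer: 47

Derivation:
Old value at index 1: 47
New value at index 1: -13
Delta = -13 - 47 = -60
New sum = old_sum + delta = 107 + (-60) = 47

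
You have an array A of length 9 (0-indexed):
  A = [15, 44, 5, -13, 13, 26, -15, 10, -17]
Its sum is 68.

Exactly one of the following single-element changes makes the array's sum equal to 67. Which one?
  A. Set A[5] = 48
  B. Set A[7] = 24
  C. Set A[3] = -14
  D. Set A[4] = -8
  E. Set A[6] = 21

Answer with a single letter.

Option A: A[5] 26->48, delta=22, new_sum=68+(22)=90
Option B: A[7] 10->24, delta=14, new_sum=68+(14)=82
Option C: A[3] -13->-14, delta=-1, new_sum=68+(-1)=67 <-- matches target
Option D: A[4] 13->-8, delta=-21, new_sum=68+(-21)=47
Option E: A[6] -15->21, delta=36, new_sum=68+(36)=104

Answer: C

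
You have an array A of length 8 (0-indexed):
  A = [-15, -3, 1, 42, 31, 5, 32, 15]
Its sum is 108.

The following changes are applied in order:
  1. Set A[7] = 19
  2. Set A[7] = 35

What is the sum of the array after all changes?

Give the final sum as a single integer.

Initial sum: 108
Change 1: A[7] 15 -> 19, delta = 4, sum = 112
Change 2: A[7] 19 -> 35, delta = 16, sum = 128

Answer: 128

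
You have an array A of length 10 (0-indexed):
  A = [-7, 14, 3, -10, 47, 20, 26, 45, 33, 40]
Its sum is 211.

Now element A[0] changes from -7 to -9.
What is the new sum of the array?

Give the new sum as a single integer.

Old value at index 0: -7
New value at index 0: -9
Delta = -9 - -7 = -2
New sum = old_sum + delta = 211 + (-2) = 209

Answer: 209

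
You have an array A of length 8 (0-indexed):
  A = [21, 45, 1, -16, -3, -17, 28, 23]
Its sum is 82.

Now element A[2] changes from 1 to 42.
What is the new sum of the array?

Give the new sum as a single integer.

Old value at index 2: 1
New value at index 2: 42
Delta = 42 - 1 = 41
New sum = old_sum + delta = 82 + (41) = 123

Answer: 123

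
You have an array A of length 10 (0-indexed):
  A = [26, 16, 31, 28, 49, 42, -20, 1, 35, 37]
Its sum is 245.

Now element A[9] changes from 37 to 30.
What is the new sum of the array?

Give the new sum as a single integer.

Answer: 238

Derivation:
Old value at index 9: 37
New value at index 9: 30
Delta = 30 - 37 = -7
New sum = old_sum + delta = 245 + (-7) = 238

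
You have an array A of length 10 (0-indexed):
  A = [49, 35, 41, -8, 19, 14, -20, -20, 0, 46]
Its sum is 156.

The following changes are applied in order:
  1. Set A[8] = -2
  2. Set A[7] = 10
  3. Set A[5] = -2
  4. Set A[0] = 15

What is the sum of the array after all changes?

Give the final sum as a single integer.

Answer: 134

Derivation:
Initial sum: 156
Change 1: A[8] 0 -> -2, delta = -2, sum = 154
Change 2: A[7] -20 -> 10, delta = 30, sum = 184
Change 3: A[5] 14 -> -2, delta = -16, sum = 168
Change 4: A[0] 49 -> 15, delta = -34, sum = 134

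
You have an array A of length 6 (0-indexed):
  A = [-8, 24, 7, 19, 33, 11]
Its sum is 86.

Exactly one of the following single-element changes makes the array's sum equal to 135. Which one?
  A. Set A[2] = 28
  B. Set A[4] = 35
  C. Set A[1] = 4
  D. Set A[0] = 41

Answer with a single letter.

Answer: D

Derivation:
Option A: A[2] 7->28, delta=21, new_sum=86+(21)=107
Option B: A[4] 33->35, delta=2, new_sum=86+(2)=88
Option C: A[1] 24->4, delta=-20, new_sum=86+(-20)=66
Option D: A[0] -8->41, delta=49, new_sum=86+(49)=135 <-- matches target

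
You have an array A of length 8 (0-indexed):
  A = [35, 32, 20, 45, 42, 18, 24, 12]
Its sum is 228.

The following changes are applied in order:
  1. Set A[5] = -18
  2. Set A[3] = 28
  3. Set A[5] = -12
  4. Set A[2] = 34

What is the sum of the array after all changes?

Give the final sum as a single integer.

Initial sum: 228
Change 1: A[5] 18 -> -18, delta = -36, sum = 192
Change 2: A[3] 45 -> 28, delta = -17, sum = 175
Change 3: A[5] -18 -> -12, delta = 6, sum = 181
Change 4: A[2] 20 -> 34, delta = 14, sum = 195

Answer: 195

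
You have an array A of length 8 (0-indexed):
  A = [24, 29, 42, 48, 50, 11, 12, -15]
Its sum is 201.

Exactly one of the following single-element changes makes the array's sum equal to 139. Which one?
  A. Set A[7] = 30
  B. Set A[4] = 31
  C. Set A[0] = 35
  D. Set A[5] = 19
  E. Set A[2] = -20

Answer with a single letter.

Answer: E

Derivation:
Option A: A[7] -15->30, delta=45, new_sum=201+(45)=246
Option B: A[4] 50->31, delta=-19, new_sum=201+(-19)=182
Option C: A[0] 24->35, delta=11, new_sum=201+(11)=212
Option D: A[5] 11->19, delta=8, new_sum=201+(8)=209
Option E: A[2] 42->-20, delta=-62, new_sum=201+(-62)=139 <-- matches target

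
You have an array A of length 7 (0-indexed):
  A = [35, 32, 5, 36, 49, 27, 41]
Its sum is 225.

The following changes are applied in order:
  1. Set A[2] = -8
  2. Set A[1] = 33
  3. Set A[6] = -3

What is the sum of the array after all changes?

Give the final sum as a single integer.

Answer: 169

Derivation:
Initial sum: 225
Change 1: A[2] 5 -> -8, delta = -13, sum = 212
Change 2: A[1] 32 -> 33, delta = 1, sum = 213
Change 3: A[6] 41 -> -3, delta = -44, sum = 169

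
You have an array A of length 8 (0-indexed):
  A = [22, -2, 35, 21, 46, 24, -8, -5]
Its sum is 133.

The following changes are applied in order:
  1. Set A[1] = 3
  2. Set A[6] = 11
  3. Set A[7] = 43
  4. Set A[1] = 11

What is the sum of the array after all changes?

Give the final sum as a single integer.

Answer: 213

Derivation:
Initial sum: 133
Change 1: A[1] -2 -> 3, delta = 5, sum = 138
Change 2: A[6] -8 -> 11, delta = 19, sum = 157
Change 3: A[7] -5 -> 43, delta = 48, sum = 205
Change 4: A[1] 3 -> 11, delta = 8, sum = 213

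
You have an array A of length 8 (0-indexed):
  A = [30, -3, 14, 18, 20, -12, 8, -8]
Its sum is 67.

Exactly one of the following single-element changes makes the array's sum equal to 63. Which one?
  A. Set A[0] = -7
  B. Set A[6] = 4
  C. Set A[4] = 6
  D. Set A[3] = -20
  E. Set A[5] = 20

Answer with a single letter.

Option A: A[0] 30->-7, delta=-37, new_sum=67+(-37)=30
Option B: A[6] 8->4, delta=-4, new_sum=67+(-4)=63 <-- matches target
Option C: A[4] 20->6, delta=-14, new_sum=67+(-14)=53
Option D: A[3] 18->-20, delta=-38, new_sum=67+(-38)=29
Option E: A[5] -12->20, delta=32, new_sum=67+(32)=99

Answer: B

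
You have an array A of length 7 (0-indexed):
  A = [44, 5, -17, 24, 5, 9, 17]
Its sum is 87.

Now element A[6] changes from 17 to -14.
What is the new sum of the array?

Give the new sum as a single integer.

Answer: 56

Derivation:
Old value at index 6: 17
New value at index 6: -14
Delta = -14 - 17 = -31
New sum = old_sum + delta = 87 + (-31) = 56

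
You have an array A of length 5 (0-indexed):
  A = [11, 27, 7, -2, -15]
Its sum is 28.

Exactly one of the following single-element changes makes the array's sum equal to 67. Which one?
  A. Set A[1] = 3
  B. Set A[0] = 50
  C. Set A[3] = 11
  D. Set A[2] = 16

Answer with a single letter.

Option A: A[1] 27->3, delta=-24, new_sum=28+(-24)=4
Option B: A[0] 11->50, delta=39, new_sum=28+(39)=67 <-- matches target
Option C: A[3] -2->11, delta=13, new_sum=28+(13)=41
Option D: A[2] 7->16, delta=9, new_sum=28+(9)=37

Answer: B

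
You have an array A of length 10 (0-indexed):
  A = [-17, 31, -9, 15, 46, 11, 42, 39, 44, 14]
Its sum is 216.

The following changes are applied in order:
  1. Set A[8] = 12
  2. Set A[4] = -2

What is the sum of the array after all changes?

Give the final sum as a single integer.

Initial sum: 216
Change 1: A[8] 44 -> 12, delta = -32, sum = 184
Change 2: A[4] 46 -> -2, delta = -48, sum = 136

Answer: 136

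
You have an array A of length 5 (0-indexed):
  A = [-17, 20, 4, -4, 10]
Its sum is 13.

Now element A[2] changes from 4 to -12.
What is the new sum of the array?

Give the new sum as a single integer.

Answer: -3

Derivation:
Old value at index 2: 4
New value at index 2: -12
Delta = -12 - 4 = -16
New sum = old_sum + delta = 13 + (-16) = -3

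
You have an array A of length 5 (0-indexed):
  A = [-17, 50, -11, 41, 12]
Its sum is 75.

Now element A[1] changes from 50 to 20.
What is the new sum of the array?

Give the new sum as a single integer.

Answer: 45

Derivation:
Old value at index 1: 50
New value at index 1: 20
Delta = 20 - 50 = -30
New sum = old_sum + delta = 75 + (-30) = 45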